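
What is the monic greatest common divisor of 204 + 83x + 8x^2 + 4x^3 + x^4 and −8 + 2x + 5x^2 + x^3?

4 + x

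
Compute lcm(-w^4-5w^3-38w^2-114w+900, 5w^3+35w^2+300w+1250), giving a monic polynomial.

w^5+10w^4+63w^3+304w^2-330w-4500

Repeated division with remainder:
  -w^4-5w^3-38w^2-114w+900 = (-(1/5)w+2/5)(5w^3+35w^2+300w+1250) + (8w^2+16w+400)
  5w^3+35w^2+300w+1250 = ((5/8)w+25/8)(8w^2+16w+400) + (0)
Last nonzero remainder: 8w^2+16w+400. Dividing through by 8 gives the monic gcd w^2+2w+50.
Then lcm(f, g) = f·g / gcd(f, g); expanding and making the result monic gives the answer.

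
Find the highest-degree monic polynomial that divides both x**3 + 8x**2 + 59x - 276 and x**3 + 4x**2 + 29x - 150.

Apply the Euclidean algorithm:
  x**3 + 8x**2 + 59x - 276 = (x**3 + 4x**2 + 29x - 150) + (4x**2 + 30x - 126)
  x**3 + 4x**2 + 29x - 150 = ((1/4)x - 7/8)(4x**2 + 30x - 126) + ((347/4)x - 1041/4)
  4x**2 + 30x - 126 = ((16/347)x + 168/347)((347/4)x - 1041/4) + (0)
Last nonzero remainder: (347/4)x - 1041/4. Dividing through by 347/4 gives the monic gcd x - 3.

x - 3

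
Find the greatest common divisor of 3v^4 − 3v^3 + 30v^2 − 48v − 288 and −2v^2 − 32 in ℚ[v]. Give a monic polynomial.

v^2 + 16

By polynomial division,
  3v^4 − 3v^3 + 30v^2 − 48v − 288 = (−(3/2)v^2 + (3/2)v + 9)(−2v^2 − 32) + (0)
Last nonzero remainder: −2v^2 − 32. Dividing through by −2 gives the monic gcd v^2 + 16.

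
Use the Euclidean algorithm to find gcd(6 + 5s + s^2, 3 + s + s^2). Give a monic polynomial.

By polynomial division,
  s^2 + 5s + 6 = (s^2 + s + 3) + (4s + 3)
  s^2 + s + 3 = ((1/4)s + 1/16)(4s + 3) + (45/16)
  4s + 3 = ((64/45)s + 16/15)(45/16) + (0)
The last nonzero remainder is the constant 45/16, so the polynomials are coprime and gcd = 1.

1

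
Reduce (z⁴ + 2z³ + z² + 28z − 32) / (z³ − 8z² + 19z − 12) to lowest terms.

By polynomial division,
  z⁴ + 2z³ + z² + 28z − 32 = (z + 10)(z³ − 8z² + 19z − 12) + (62z² − 150z + 88)
  z³ − 8z² + 19z − 12 = ((1/62)z − 173/1922)(62z² − 150z + 88) + ((3920/961)z − 3920/961)
  62z² − 150z + 88 = ((29791/1960)z − 10571/490)((3920/961)z − 3920/961) + (0)
Last nonzero remainder: (3920/961)z − 3920/961. Dividing through by 3920/961 gives the monic gcd z − 1.
Cancel z − 1 from numerator and denominator to get the reduced form.

(z³ + 3z² + 4z + 32)/(z² − 7z + 12)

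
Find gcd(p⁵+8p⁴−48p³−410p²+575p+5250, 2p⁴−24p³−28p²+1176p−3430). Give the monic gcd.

Repeated division with remainder:
  p⁵+8p⁴−48p³−410p²+575p+5250 = ((1/2)p+10)(2p⁴−24p³−28p²+1176p−3430) + (206p³−718p²−9470p+39550)
  2p⁴−24p³−28p²+1176p−3430 = ((1/103)p−877/10609)(206p³−718p²−9470p+39550) + ((48672/10609)p²+(97344/10609)p−1703520/10609)
  206p³−718p²−9470p+39550 = ((1092727/24336)p−5994085/24336)((48672/10609)p²+(97344/10609)p−1703520/10609) + (0)
Last nonzero remainder: (48672/10609)p²+(97344/10609)p−1703520/10609. Dividing through by 48672/10609 gives the monic gcd p²+2p−35.

p²+2p−35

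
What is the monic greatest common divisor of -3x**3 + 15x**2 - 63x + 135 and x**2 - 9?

x - 3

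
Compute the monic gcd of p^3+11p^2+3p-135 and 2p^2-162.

p+9

Apply the Euclidean algorithm:
  p^3+11p^2+3p-135 = ((1/2)p+11/2)(2p^2-162) + (84p+756)
  2p^2-162 = ((1/42)p-3/14)(84p+756) + (0)
Last nonzero remainder: 84p+756. Dividing through by 84 gives the monic gcd p+9.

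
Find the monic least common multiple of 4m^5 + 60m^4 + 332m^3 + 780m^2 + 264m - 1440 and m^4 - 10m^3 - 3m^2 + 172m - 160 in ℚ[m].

m^7 + 2m^6 - 72m^5 - 284m^4 + 851m^3 + 6582m^2 + 7320m - 14400

Repeated division with remainder:
  4m^5 + 60m^4 + 332m^3 + 780m^2 + 264m - 1440 = (4m + 100)(m^4 - 10m^3 - 3m^2 + 172m - 160) + (1344m^3 + 392m^2 - 16296m + 14560)
  m^4 - 10m^3 - 3m^2 + 172m - 160 = ((1/1344)m - 247/32256)(1344m^3 + 392m^2 - 16296m + 14560) + ((6985/576)m^2 + (6985/192)m - 6985/144)
  1344m^3 + 392m^2 - 16296m + 14560 = ((774144/6985)m - 419328/1397)((6985/576)m^2 + (6985/192)m - 6985/144) + (0)
Last nonzero remainder: (6985/576)m^2 + (6985/192)m - 6985/144. Dividing through by 6985/576 gives the monic gcd m^2 + 3m - 4.
Then lcm(f, g) = f·g / gcd(f, g); expanding and making the result monic gives the answer.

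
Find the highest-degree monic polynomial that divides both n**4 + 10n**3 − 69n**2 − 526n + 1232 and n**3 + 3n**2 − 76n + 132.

n**2 + 9n − 22

Repeated division with remainder:
  n**4 + 10n**3 − 69n**2 − 526n + 1232 = (n + 7)(n**3 + 3n**2 − 76n + 132) + (−14n**2 − 126n + 308)
  n**3 + 3n**2 − 76n + 132 = (−(1/14)n + 3/7)(−14n**2 − 126n + 308) + (0)
Last nonzero remainder: −14n**2 − 126n + 308. Dividing through by −14 gives the monic gcd n**2 + 9n − 22.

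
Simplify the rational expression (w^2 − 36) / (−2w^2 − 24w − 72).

(−w + 6)/(2w + 12)

Euclidean algorithm in ℚ[w]:
  w^2 − 36 = (−1/2)(−2w^2 − 24w − 72) + (−12w − 72)
  −2w^2 − 24w − 72 = ((1/6)w + 1)(−12w − 72) + (0)
Last nonzero remainder: −12w − 72. Dividing through by −12 gives the monic gcd w + 6.
Cancel w + 6 from numerator and denominator to get the reduced form.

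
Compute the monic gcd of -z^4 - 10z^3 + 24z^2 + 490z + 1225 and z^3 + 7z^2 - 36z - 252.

z + 7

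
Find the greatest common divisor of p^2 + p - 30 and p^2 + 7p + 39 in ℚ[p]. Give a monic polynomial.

Apply the Euclidean algorithm:
  p^2 + p - 30 = (p^2 + 7p + 39) + (-6p - 69)
  p^2 + 7p + 39 = (-(1/6)p + 3/4)(-6p - 69) + (363/4)
  -6p - 69 = (-(8/121)p - 92/121)(363/4) + (0)
The last nonzero remainder is the constant 363/4, so the polynomials are coprime and gcd = 1.

1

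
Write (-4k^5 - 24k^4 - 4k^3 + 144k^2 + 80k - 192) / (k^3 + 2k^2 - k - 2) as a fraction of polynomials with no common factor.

(-4k^3 - 20k^2 + 8k + 96)/(k + 1)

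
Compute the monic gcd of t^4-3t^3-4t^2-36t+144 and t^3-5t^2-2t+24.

Apply the Euclidean algorithm:
  t^4-3t^3-4t^2-36t+144 = (t+2)(t^3-5t^2-2t+24) + (8t^2-56t+96)
  t^3-5t^2-2t+24 = ((1/8)t+1/4)(8t^2-56t+96) + (0)
Last nonzero remainder: 8t^2-56t+96. Dividing through by 8 gives the monic gcd t^2-7t+12.

t^2-7t+12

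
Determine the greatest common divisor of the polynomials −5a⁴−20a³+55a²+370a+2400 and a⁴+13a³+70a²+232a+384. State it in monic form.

Apply the Euclidean algorithm:
  −5a⁴−20a³+55a²+370a+2400 = (−5)(a⁴+13a³+70a²+232a+384) + (45a³+405a²+1530a+4320)
  a⁴+13a³+70a²+232a+384 = ((1/45)a+4/45)(45a³+405a²+1530a+4320) + (0)
Last nonzero remainder: 45a³+405a²+1530a+4320. Dividing through by 45 gives the monic gcd a³+9a²+34a+96.

a³+9a²+34a+96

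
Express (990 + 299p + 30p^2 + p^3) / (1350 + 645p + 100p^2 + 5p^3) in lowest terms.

Euclidean algorithm in ℚ[p]:
  p^3 + 30p^2 + 299p + 990 = (1/5)(5p^3 + 100p^2 + 645p + 1350) + (10p^2 + 170p + 720)
  5p^3 + 100p^2 + 645p + 1350 = ((1/2)p + 3/2)(10p^2 + 170p + 720) + (30p + 270)
  10p^2 + 170p + 720 = ((1/3)p + 8/3)(30p + 270) + (0)
Last nonzero remainder: 30p + 270. Dividing through by 30 gives the monic gcd p + 9.
Cancel p + 9 from numerator and denominator to get the reduced form.

(110 + 21p + p^2)/(150 + 55p + 5p^2)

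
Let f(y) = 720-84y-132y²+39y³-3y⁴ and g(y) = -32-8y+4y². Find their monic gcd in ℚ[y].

Repeated division with remainder:
  -3y⁴+39y³-132y²-84y+720 = (-(3/4)y²+(33/4)y-45/2)(4y²-8y-32) + (0)
Last nonzero remainder: 4y²-8y-32. Dividing through by 4 gives the monic gcd y²-2y-8.

-8-2y+y²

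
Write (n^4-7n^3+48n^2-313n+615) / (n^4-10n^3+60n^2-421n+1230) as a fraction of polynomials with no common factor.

(n-3)/(n-6)

Repeated division with remainder:
  n^4-7n^3+48n^2-313n+615 = (n^4-10n^3+60n^2-421n+1230) + (3n^3-12n^2+108n-615)
  n^4-10n^3+60n^2-421n+1230 = ((1/3)n-2)(3n^3-12n^2+108n-615) + (0)
Last nonzero remainder: 3n^3-12n^2+108n-615. Dividing through by 3 gives the monic gcd n^3-4n^2+36n-205.
Cancel n^3-4n^2+36n-205 from numerator and denominator to get the reduced form.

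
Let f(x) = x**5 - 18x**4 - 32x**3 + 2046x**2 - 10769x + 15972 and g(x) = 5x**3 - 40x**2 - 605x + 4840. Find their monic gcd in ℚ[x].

x**2 - 121

Euclidean algorithm in ℚ[x]:
  x**5 - 18x**4 - 32x**3 + 2046x**2 - 10769x + 15972 = ((1/5)x**2 - 2x + 9/5)(5x**3 - 40x**2 - 605x + 4840) + (-60x**2 + 7260)
  5x**3 - 40x**2 - 605x + 4840 = (-(1/12)x + 2/3)(-60x**2 + 7260) + (0)
Last nonzero remainder: -60x**2 + 7260. Dividing through by -60 gives the monic gcd x**2 - 121.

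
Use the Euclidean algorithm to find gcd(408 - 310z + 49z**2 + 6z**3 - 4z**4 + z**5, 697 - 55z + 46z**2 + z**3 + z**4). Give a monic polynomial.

Euclidean algorithm in ℚ[z]:
  z**5 - 4z**4 + 6z**3 + 49z**2 - 310z + 408 = (z - 5)(z**4 + z**3 + 46z**2 - 55z + 697) + (-35z**3 + 334z**2 - 1282z + 3893)
  z**4 + z**3 + 46z**2 - 55z + 697 = (-(1/35)z - 369/1225)(-35z**3 + 334z**2 - 1282z + 3893) + ((134726/1225)z**2 - (404178/1225)z + 2290342/1225)
  -35z**3 + 334z**2 - 1282z + 3893 = (-(42875/134726)z + 280525/134726)((134726/1225)z**2 - (404178/1225)z + 2290342/1225) + (0)
Last nonzero remainder: (134726/1225)z**2 - (404178/1225)z + 2290342/1225. Dividing through by 134726/1225 gives the monic gcd z**2 - 3z + 17.

17 - 3z + z**2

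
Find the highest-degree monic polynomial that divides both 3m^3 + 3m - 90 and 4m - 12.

Apply the Euclidean algorithm:
  3m^3 + 3m - 90 = ((3/4)m^2 + (9/4)m + 15/2)(4m - 12) + (0)
Last nonzero remainder: 4m - 12. Dividing through by 4 gives the monic gcd m - 3.

m - 3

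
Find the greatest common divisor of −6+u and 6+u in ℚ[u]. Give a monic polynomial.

1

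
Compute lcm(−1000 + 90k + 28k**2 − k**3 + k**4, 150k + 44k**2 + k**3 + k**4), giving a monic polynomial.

−3000k − 730k**2 + 174k**3 + 25k**4 + 2k**5 + k**6

By polynomial division,
  k**4 − k**3 + 28k**2 + 90k − 1000 = (k**4 + k**3 + 44k**2 + 150k) + (−2k**3 − 16k**2 − 60k − 1000)
  k**4 + k**3 + 44k**2 + 150k = (−(1/2)k + 7/2)(−2k**3 − 16k**2 − 60k − 1000) + (70k**2 − 140k + 3500)
  −2k**3 − 16k**2 − 60k − 1000 = (−(1/35)k − 2/7)(70k**2 − 140k + 3500) + (0)
Last nonzero remainder: 70k**2 − 140k + 3500. Dividing through by 70 gives the monic gcd k**2 − 2k + 50.
Then lcm(f, g) = f·g / gcd(f, g); expanding and making the result monic gives the answer.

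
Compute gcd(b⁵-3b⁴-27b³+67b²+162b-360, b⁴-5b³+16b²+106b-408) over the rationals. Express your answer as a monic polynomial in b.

Repeated division with remainder:
  b⁵-3b⁴-27b³+67b²+162b-360 = (b+2)(b⁴-5b³+16b²+106b-408) + (-33b³-71b²+358b+456)
  b⁴-5b³+16b²+106b-408 = (-(1/33)b+236/1089)(-33b³-71b²+358b+456) + ((45994/1089)b²+(45994/1089)b-183976/363)
  -33b³-71b²+358b+456 = (-(35937/45994)b-20691/22997)((45994/1089)b²+(45994/1089)b-183976/363) + (0)
Last nonzero remainder: (45994/1089)b²+(45994/1089)b-183976/363. Dividing through by 45994/1089 gives the monic gcd b²+b-12.

b²+b-12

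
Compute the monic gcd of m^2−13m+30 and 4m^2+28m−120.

Euclidean algorithm in ℚ[m]:
  m^2−13m+30 = (1/4)(4m^2+28m−120) + (−20m+60)
  4m^2+28m−120 = (−(1/5)m−2)(−20m+60) + (0)
Last nonzero remainder: −20m+60. Dividing through by −20 gives the monic gcd m−3.

m−3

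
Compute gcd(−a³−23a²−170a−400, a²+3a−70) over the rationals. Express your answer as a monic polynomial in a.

By polynomial division,
  −a³−23a²−170a−400 = (−a−20)(a²+3a−70) + (−180a−1800)
  a²+3a−70 = (−(1/180)a+7/180)(−180a−1800) + (0)
Last nonzero remainder: −180a−1800. Dividing through by −180 gives the monic gcd a+10.

a+10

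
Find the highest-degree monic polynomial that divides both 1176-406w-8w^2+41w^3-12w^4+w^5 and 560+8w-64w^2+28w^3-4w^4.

14-4w+w^2

Repeated division with remainder:
  w^5-12w^4+41w^3-8w^2-406w+1176 = (-(1/4)w+5/4)(-4w^4+28w^3-64w^2+8w+560) + (-10w^3+74w^2-276w+476)
  -4w^4+28w^3-64w^2+8w+560 = ((2/5)w+4/25)(-10w^3+74w^2-276w+476) + ((864/25)w^2-(3456/25)w+12096/25)
  -10w^3+74w^2-276w+476 = (-(125/432)w+425/432)((864/25)w^2-(3456/25)w+12096/25) + (0)
Last nonzero remainder: (864/25)w^2-(3456/25)w+12096/25. Dividing through by 864/25 gives the monic gcd w^2-4w+14.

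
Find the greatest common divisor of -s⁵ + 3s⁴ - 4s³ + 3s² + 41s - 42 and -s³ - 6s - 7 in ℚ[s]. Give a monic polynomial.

s² - s + 7

Repeated division with remainder:
  -s⁵ + 3s⁴ - 4s³ + 3s² + 41s - 42 = (s² - 3s - 2)(-s³ - 6s - 7) + (-8s² + 8s - 56)
  -s³ - 6s - 7 = ((1/8)s + 1/8)(-8s² + 8s - 56) + (0)
Last nonzero remainder: -8s² + 8s - 56. Dividing through by -8 gives the monic gcd s² - s + 7.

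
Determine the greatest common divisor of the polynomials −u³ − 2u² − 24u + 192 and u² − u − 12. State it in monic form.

u − 4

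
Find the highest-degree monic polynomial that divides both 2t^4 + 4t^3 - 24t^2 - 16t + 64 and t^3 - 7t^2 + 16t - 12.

t^2 - 4t + 4

Repeated division with remainder:
  2t^4 + 4t^3 - 24t^2 - 16t + 64 = (2t + 18)(t^3 - 7t^2 + 16t - 12) + (70t^2 - 280t + 280)
  t^3 - 7t^2 + 16t - 12 = ((1/70)t - 3/70)(70t^2 - 280t + 280) + (0)
Last nonzero remainder: 70t^2 - 280t + 280. Dividing through by 70 gives the monic gcd t^2 - 4t + 4.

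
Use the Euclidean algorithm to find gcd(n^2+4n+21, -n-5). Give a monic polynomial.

1

By polynomial division,
  n^2+4n+21 = (-n+1)(-n-5) + (26)
  -n-5 = (-(1/26)n-5/26)(26) + (0)
The last nonzero remainder is the constant 26, so the polynomials are coprime and gcd = 1.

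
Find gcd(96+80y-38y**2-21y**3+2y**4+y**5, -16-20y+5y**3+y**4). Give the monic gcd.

Apply the Euclidean algorithm:
  y**5+2y**4-21y**3-38y**2+80y+96 = (y-3)(y**4+5y**3-20y-16) + (-6y**3-18y**2+36y+48)
  y**4+5y**3-20y-16 = (-(1/6)y-1/3)(-6y**3-18y**2+36y+48) + (0)
Last nonzero remainder: -6y**3-18y**2+36y+48. Dividing through by -6 gives the monic gcd y**3+3y**2-6y-8.

-8-6y+3y**2+y**3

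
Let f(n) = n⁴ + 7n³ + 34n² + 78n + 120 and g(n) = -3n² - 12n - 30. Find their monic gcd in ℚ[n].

n² + 4n + 10

Repeated division with remainder:
  n⁴ + 7n³ + 34n² + 78n + 120 = (-(1/3)n² - n - 4)(-3n² - 12n - 30) + (0)
Last nonzero remainder: -3n² - 12n - 30. Dividing through by -3 gives the monic gcd n² + 4n + 10.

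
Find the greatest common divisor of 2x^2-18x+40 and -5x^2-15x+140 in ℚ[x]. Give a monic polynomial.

Repeated division with remainder:
  2x^2-18x+40 = (-2/5)(-5x^2-15x+140) + (-24x+96)
  -5x^2-15x+140 = ((5/24)x+35/24)(-24x+96) + (0)
Last nonzero remainder: -24x+96. Dividing through by -24 gives the monic gcd x-4.

x-4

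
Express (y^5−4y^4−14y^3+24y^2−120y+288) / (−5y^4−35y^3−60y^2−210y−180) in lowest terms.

(−y^3+4y^2+20y−48)/(5y^2+35y+30)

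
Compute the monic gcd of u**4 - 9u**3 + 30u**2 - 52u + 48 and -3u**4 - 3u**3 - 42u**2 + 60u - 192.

u**2 - 2u + 4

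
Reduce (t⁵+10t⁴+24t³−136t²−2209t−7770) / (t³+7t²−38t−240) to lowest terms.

(t³+11t²+65t+259)/(t+8)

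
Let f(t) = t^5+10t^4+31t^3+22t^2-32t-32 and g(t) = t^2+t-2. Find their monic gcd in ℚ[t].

By polynomial division,
  t^5+10t^4+31t^3+22t^2-32t-32 = (t^3+9t^2+24t+16)(t^2+t-2) + (0)
The last nonzero remainder t^2+t-2 is already monic.

t^2+t-2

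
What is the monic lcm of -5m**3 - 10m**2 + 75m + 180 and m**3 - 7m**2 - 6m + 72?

Apply the Euclidean algorithm:
  -5m**3 - 10m**2 + 75m + 180 = (-5)(m**3 - 7m**2 - 6m + 72) + (-45m**2 + 45m + 540)
  m**3 - 7m**2 - 6m + 72 = (-(1/45)m + 2/15)(-45m**2 + 45m + 540) + (0)
Last nonzero remainder: -45m**2 + 45m + 540. Dividing through by -45 gives the monic gcd m**2 - m - 12.
Then lcm(f, g) = f·g / gcd(f, g); expanding and making the result monic gives the answer.

m**4 - 4m**3 - 27m**2 + 54m + 216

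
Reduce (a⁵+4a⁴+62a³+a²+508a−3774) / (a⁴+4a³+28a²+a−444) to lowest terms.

By polynomial division,
  a⁵+4a⁴+62a³+a²+508a−3774 = (a)(a⁴+4a³+28a²+a−444) + (34a³+952a−3774)
  a⁴+4a³+28a²+a−444 = ((1/34)a+2/17)(34a³+952a−3774) + (0)
Last nonzero remainder: 34a³+952a−3774. Dividing through by 34 gives the monic gcd a³+28a−111.
Cancel a³+28a−111 from numerator and denominator to get the reduced form.

(a²+4a+34)/(a+4)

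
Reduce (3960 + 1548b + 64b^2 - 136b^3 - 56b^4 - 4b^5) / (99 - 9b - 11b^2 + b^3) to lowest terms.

(-440 - 172b - 56b^2 - 4b^3)/(-11 + b)

By polynomial division,
  -4b^5 - 56b^4 - 136b^3 + 64b^2 + 1548b + 3960 = (-4b^2 - 100b - 1272)(b^3 - 11b^2 - 9b + 99) + (-14432b^2 + 129888)
  b^3 - 11b^2 - 9b + 99 = (-(1/14432)b + 1/1312)(-14432b^2 + 129888) + (0)
Last nonzero remainder: -14432b^2 + 129888. Dividing through by -14432 gives the monic gcd b^2 - 9.
Cancel b^2 - 9 from numerator and denominator to get the reduced form.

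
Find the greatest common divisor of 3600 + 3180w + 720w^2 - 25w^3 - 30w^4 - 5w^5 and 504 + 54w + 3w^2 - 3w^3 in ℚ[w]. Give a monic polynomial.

24 + 6w + w^2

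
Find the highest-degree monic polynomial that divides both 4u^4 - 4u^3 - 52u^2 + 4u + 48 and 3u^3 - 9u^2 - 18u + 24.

u^2 - 5u + 4

Repeated division with remainder:
  4u^4 - 4u^3 - 52u^2 + 4u + 48 = ((4/3)u + 8/3)(3u^3 - 9u^2 - 18u + 24) + (-4u^2 + 20u - 16)
  3u^3 - 9u^2 - 18u + 24 = (-(3/4)u - 3/2)(-4u^2 + 20u - 16) + (0)
Last nonzero remainder: -4u^2 + 20u - 16. Dividing through by -4 gives the monic gcd u^2 - 5u + 4.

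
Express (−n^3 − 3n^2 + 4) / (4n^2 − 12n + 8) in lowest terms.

(−n^2 − 4n − 4)/(4n − 8)

Repeated division with remainder:
  −n^3 − 3n^2 + 4 = (−(1/4)n − 3/2)(4n^2 − 12n + 8) + (−16n + 16)
  4n^2 − 12n + 8 = (−(1/4)n + 1/2)(−16n + 16) + (0)
Last nonzero remainder: −16n + 16. Dividing through by −16 gives the monic gcd n − 1.
Cancel n − 1 from numerator and denominator to get the reduced form.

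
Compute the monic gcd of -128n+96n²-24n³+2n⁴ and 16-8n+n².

16-8n+n²

Repeated division with remainder:
  2n⁴-24n³+96n²-128n = (2n²-8n)(n²-8n+16) + (0)
The last nonzero remainder n²-8n+16 is already monic.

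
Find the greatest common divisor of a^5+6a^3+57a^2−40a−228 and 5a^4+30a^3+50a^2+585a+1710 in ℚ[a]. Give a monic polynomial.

Euclidean algorithm in ℚ[a]:
  a^5+6a^3+57a^2−40a−228 = ((1/5)a−6/5)(5a^4+30a^3+50a^2+585a+1710) + (32a^3+320a+1824)
  5a^4+30a^3+50a^2+585a+1710 = ((5/32)a+15/16)(32a^3+320a+1824) + (0)
Last nonzero remainder: 32a^3+320a+1824. Dividing through by 32 gives the monic gcd a^3+10a+57.

a^3+10a+57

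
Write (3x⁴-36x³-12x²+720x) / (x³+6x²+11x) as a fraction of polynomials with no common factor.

(3x³-36x²-12x+720)/(x²+6x+11)

By polynomial division,
  3x⁴-36x³-12x²+720x = (3x-54)(x³+6x²+11x) + (279x²+1314x)
  x³+6x²+11x = ((1/279)x+40/8649)(279x²+1314x) + ((4731/961)x)
  279x²+1314x = ((89373/1577)x+420918/1577)((4731/961)x) + (0)
Last nonzero remainder: (4731/961)x. Dividing through by 4731/961 gives the monic gcd x.
Cancel x from numerator and denominator to get the reduced form.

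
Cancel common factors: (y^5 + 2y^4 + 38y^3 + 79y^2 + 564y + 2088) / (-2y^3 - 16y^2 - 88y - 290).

Apply the Euclidean algorithm:
  y^5 + 2y^4 + 38y^3 + 79y^2 + 564y + 2088 = (-(1/2)y^2 + 3y - 21)(-2y^3 - 16y^2 - 88y - 290) + (-138y^2 - 414y - 4002)
  -2y^3 - 16y^2 - 88y - 290 = ((1/69)y + 5/69)(-138y^2 - 414y - 4002) + (0)
Last nonzero remainder: -138y^2 - 414y - 4002. Dividing through by -138 gives the monic gcd y^2 + 3y + 29.
Cancel y^2 + 3y + 29 from numerator and denominator to get the reduced form.

(-y^3 + y^2 - 12y - 72)/(2y + 10)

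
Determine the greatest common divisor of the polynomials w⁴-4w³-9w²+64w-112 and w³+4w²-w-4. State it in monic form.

w+4

By polynomial division,
  w⁴-4w³-9w²+64w-112 = (w-8)(w³+4w²-w-4) + (24w²+60w-144)
  w³+4w²-w-4 = ((1/24)w+1/16)(24w²+60w-144) + ((5/4)w+5)
  24w²+60w-144 = ((96/5)w-144/5)((5/4)w+5) + (0)
Last nonzero remainder: (5/4)w+5. Dividing through by 5/4 gives the monic gcd w+4.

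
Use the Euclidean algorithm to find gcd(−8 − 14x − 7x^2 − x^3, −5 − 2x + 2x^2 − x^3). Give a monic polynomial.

1 + x

Euclidean algorithm in ℚ[x]:
  −x^3 − 7x^2 − 14x − 8 = (−x^3 + 2x^2 − 2x − 5) + (−9x^2 − 12x − 3)
  −x^3 + 2x^2 − 2x − 5 = ((1/9)x − 10/27)(−9x^2 − 12x − 3) + (−(55/9)x − 55/9)
  −9x^2 − 12x − 3 = ((81/55)x + 27/55)(−(55/9)x − 55/9) + (0)
Last nonzero remainder: −(55/9)x − 55/9. Dividing through by −55/9 gives the monic gcd x + 1.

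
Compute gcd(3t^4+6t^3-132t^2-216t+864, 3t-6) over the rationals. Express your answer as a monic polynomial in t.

Apply the Euclidean algorithm:
  3t^4+6t^3-132t^2-216t+864 = (t^3+4t^2-36t-144)(3t-6) + (0)
Last nonzero remainder: 3t-6. Dividing through by 3 gives the monic gcd t-2.

t-2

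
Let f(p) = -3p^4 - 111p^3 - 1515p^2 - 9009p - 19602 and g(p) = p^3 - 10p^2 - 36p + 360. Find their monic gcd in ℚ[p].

Apply the Euclidean algorithm:
  -3p^4 - 111p^3 - 1515p^2 - 9009p - 19602 = (-3p - 141)(p^3 - 10p^2 - 36p + 360) + (-3033p^2 - 13005p + 31158)
  p^3 - 10p^2 - 36p + 360 = (-(1/3033)p + 535/113569)(-3033p^2 - 13005p + 31158) + ((4035885/113569)p + 24215310/113569)
  -3033p^2 - 13005p + 31158 = (-(114818259/1345295)p + 196587939/1345295)((4035885/113569)p + 24215310/113569) + (0)
Last nonzero remainder: (4035885/113569)p + 24215310/113569. Dividing through by 4035885/113569 gives the monic gcd p + 6.

p + 6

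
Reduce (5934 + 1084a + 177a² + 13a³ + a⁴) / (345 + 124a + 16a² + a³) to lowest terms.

(86 + 2a + a²)/(5 + a)

By polynomial division,
  a⁴ + 13a³ + 177a² + 1084a + 5934 = (a − 3)(a³ + 16a² + 124a + 345) + (101a² + 1111a + 6969)
  a³ + 16a² + 124a + 345 = ((1/101)a + 5/101)(101a² + 1111a + 6969) + (0)
Last nonzero remainder: 101a² + 1111a + 6969. Dividing through by 101 gives the monic gcd a² + 11a + 69.
Cancel a² + 11a + 69 from numerator and denominator to get the reduced form.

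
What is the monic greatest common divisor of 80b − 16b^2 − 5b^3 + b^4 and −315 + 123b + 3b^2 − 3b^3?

−5 + b

By polynomial division,
  b^4 − 5b^3 − 16b^2 + 80b = (−(1/3)b + 4/3)(−3b^3 + 3b^2 + 123b − 315) + (21b^2 − 189b + 420)
  −3b^3 + 3b^2 + 123b − 315 = (−(1/7)b − 8/7)(21b^2 − 189b + 420) + (−33b + 165)
  21b^2 − 189b + 420 = (−(7/11)b + 28/11)(−33b + 165) + (0)
Last nonzero remainder: −33b + 165. Dividing through by −33 gives the monic gcd b − 5.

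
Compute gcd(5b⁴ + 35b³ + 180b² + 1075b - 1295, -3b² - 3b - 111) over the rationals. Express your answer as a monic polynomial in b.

b² + b + 37

Apply the Euclidean algorithm:
  5b⁴ + 35b³ + 180b² + 1075b - 1295 = (-(5/3)b² - 10b + 35/3)(-3b² - 3b - 111) + (0)
Last nonzero remainder: -3b² - 3b - 111. Dividing through by -3 gives the monic gcd b² + b + 37.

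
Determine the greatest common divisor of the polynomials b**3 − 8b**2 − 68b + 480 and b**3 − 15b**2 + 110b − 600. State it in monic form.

Euclidean algorithm in ℚ[b]:
  b**3 − 8b**2 − 68b + 480 = (b**3 − 15b**2 + 110b − 600) + (7b**2 − 178b + 1080)
  b**3 − 15b**2 + 110b − 600 = ((1/7)b + 73/49)(7b**2 − 178b + 1080) + ((10824/49)b − 108240/49)
  7b**2 − 178b + 1080 = ((343/10824)b − 441/902)((10824/49)b − 108240/49) + (0)
Last nonzero remainder: (10824/49)b − 108240/49. Dividing through by 10824/49 gives the monic gcd b − 10.

b − 10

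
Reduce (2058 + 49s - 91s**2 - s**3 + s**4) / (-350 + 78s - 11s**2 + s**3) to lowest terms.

(-294 - 49s + 6s**2 + s**3)/(50 - 4s + s**2)

Repeated division with remainder:
  s**4 - s**3 - 91s**2 + 49s + 2058 = (s + 10)(s**3 - 11s**2 + 78s - 350) + (-59s**2 - 381s + 5558)
  s**3 - 11s**2 + 78s - 350 = (-(1/59)s + 1030/3481)(-59s**2 - 381s + 5558) + ((991870/3481)s - 6943090/3481)
  -59s**2 - 381s + 5558 = (-(205379/991870)s - 1381957/495935)((991870/3481)s - 6943090/3481) + (0)
Last nonzero remainder: (991870/3481)s - 6943090/3481. Dividing through by 991870/3481 gives the monic gcd s - 7.
Cancel s - 7 from numerator and denominator to get the reduced form.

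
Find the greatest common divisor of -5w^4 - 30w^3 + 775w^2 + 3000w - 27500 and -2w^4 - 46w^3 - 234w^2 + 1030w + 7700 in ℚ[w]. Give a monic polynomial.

w^3 + 16w^2 + 5w - 550

Repeated division with remainder:
  -5w^4 - 30w^3 + 775w^2 + 3000w - 27500 = (5/2)(-2w^4 - 46w^3 - 234w^2 + 1030w + 7700) + (85w^3 + 1360w^2 + 425w - 46750)
  -2w^4 - 46w^3 - 234w^2 + 1030w + 7700 = (-(2/85)w - 14/85)(85w^3 + 1360w^2 + 425w - 46750) + (0)
Last nonzero remainder: 85w^3 + 1360w^2 + 425w - 46750. Dividing through by 85 gives the monic gcd w^3 + 16w^2 + 5w - 550.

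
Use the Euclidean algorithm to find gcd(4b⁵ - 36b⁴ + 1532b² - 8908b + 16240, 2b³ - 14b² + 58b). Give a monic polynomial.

b² - 7b + 29

Apply the Euclidean algorithm:
  4b⁵ - 36b⁴ + 1532b² - 8908b + 16240 = (2b² - 4b - 86)(2b³ - 14b² + 58b) + (560b² - 3920b + 16240)
  2b³ - 14b² + 58b = ((1/280)b)(560b² - 3920b + 16240) + (0)
Last nonzero remainder: 560b² - 3920b + 16240. Dividing through by 560 gives the monic gcd b² - 7b + 29.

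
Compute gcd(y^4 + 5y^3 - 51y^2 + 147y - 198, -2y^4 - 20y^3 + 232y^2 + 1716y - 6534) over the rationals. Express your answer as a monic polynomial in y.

y^2 + 8y - 33

Repeated division with remainder:
  y^4 + 5y^3 - 51y^2 + 147y - 198 = (-1/2)(-2y^4 - 20y^3 + 232y^2 + 1716y - 6534) + (-5y^3 + 65y^2 + 1005y - 3465)
  -2y^4 - 20y^3 + 232y^2 + 1716y - 6534 = ((2/5)y + 46/5)(-5y^3 + 65y^2 + 1005y - 3465) + (-768y^2 - 6144y + 25344)
  -5y^3 + 65y^2 + 1005y - 3465 = ((5/768)y - 35/256)(-768y^2 - 6144y + 25344) + (0)
Last nonzero remainder: -768y^2 - 6144y + 25344. Dividing through by -768 gives the monic gcd y^2 + 8y - 33.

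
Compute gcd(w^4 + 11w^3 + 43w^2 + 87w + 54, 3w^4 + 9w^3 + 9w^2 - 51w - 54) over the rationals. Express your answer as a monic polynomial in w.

w^3 + 5w^2 + 13w + 9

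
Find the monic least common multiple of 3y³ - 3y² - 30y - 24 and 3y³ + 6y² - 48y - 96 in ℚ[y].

Euclidean algorithm in ℚ[y]:
  3y³ - 3y² - 30y - 24 = (3y³ + 6y² - 48y - 96) + (-9y² + 18y + 72)
  3y³ + 6y² - 48y - 96 = (-(1/3)y - 4/3)(-9y² + 18y + 72) + (0)
Last nonzero remainder: -9y² + 18y + 72. Dividing through by -9 gives the monic gcd y² - 2y - 8.
Then lcm(f, g) = f·g / gcd(f, g); expanding and making the result monic gives the answer.

y⁴ + 3y³ - 14y² - 48y - 32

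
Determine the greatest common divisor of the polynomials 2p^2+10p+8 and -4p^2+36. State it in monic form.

Euclidean algorithm in ℚ[p]:
  2p^2+10p+8 = (-1/2)(-4p^2+36) + (10p+26)
  -4p^2+36 = (-(2/5)p+26/25)(10p+26) + (224/25)
  10p+26 = ((125/112)p+325/112)(224/25) + (0)
The last nonzero remainder is the constant 224/25, so the polynomials are coprime and gcd = 1.

1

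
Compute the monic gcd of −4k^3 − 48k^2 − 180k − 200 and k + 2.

Apply the Euclidean algorithm:
  −4k^3 − 48k^2 − 180k − 200 = (−4k^2 − 40k − 100)(k + 2) + (0)
The last nonzero remainder k + 2 is already monic.

k + 2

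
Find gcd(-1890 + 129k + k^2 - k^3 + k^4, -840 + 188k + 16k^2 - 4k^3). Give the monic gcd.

-42 + k + k^2

Repeated division with remainder:
  k^4 - k^3 + k^2 + 129k - 1890 = (-(1/4)k - 3/4)(-4k^3 + 16k^2 + 188k - 840) + (60k^2 + 60k - 2520)
  -4k^3 + 16k^2 + 188k - 840 = (-(1/15)k + 1/3)(60k^2 + 60k - 2520) + (0)
Last nonzero remainder: 60k^2 + 60k - 2520. Dividing through by 60 gives the monic gcd k^2 + k - 42.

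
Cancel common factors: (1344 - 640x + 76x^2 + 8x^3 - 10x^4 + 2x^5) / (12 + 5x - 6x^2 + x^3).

(112 + 12x + 4x^2 + 2x^3)/(1 + x)

Euclidean algorithm in ℚ[x]:
  2x^5 - 10x^4 + 8x^3 + 76x^2 - 640x + 1344 = (2x^2 + 2x + 10)(x^3 - 6x^2 + 5x + 12) + (102x^2 - 714x + 1224)
  x^3 - 6x^2 + 5x + 12 = ((1/102)x + 1/102)(102x^2 - 714x + 1224) + (0)
Last nonzero remainder: 102x^2 - 714x + 1224. Dividing through by 102 gives the monic gcd x^2 - 7x + 12.
Cancel x^2 - 7x + 12 from numerator and denominator to get the reduced form.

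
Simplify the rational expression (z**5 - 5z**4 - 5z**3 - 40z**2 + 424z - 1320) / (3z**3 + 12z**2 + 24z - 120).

(z**3 - 11z**2 + 41z - 66)/(3z - 6)

Repeated division with remainder:
  z**5 - 5z**4 - 5z**3 - 40z**2 + 424z - 1320 = ((1/3)z**2 - 3z + 23/3)(3z**3 + 12z**2 + 24z - 120) + (-20z**2 - 120z - 400)
  3z**3 + 12z**2 + 24z - 120 = (-(3/20)z + 3/10)(-20z**2 - 120z - 400) + (0)
Last nonzero remainder: -20z**2 - 120z - 400. Dividing through by -20 gives the monic gcd z**2 + 6z + 20.
Cancel z**2 + 6z + 20 from numerator and denominator to get the reduced form.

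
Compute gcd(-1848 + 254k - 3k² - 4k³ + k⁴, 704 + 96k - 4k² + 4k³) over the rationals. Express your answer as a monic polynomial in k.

Repeated division with remainder:
  k⁴ - 4k³ - 3k² + 254k - 1848 = ((1/4)k - 3/4)(4k³ - 4k² + 96k + 704) + (-30k² + 150k - 1320)
  4k³ - 4k² + 96k + 704 = (-(2/15)k - 8/15)(-30k² + 150k - 1320) + (0)
Last nonzero remainder: -30k² + 150k - 1320. Dividing through by -30 gives the monic gcd k² - 5k + 44.

44 - 5k + k²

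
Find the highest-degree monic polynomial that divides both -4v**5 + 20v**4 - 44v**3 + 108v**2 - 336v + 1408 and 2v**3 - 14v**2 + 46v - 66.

v**2 - 4v + 11

Repeated division with remainder:
  -4v**5 + 20v**4 - 44v**3 + 108v**2 - 336v + 1408 = (-2v**2 - 4v - 4)(2v**3 - 14v**2 + 46v - 66) + (104v**2 - 416v + 1144)
  2v**3 - 14v**2 + 46v - 66 = ((1/52)v - 3/52)(104v**2 - 416v + 1144) + (0)
Last nonzero remainder: 104v**2 - 416v + 1144. Dividing through by 104 gives the monic gcd v**2 - 4v + 11.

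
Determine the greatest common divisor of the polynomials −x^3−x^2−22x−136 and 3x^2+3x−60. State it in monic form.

1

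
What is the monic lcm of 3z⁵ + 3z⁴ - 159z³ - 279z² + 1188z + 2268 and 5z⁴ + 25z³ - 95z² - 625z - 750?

z⁷ + z⁶ - 78z⁵ - 118z⁴ + 1721z³ + 3081z² - 9900z - 18900

Apply the Euclidean algorithm:
  3z⁵ + 3z⁴ - 159z³ - 279z² + 1188z + 2268 = ((3/5)z - 12/5)(5z⁴ + 25z³ - 95z² - 625z - 750) + (-42z³ - 132z² + 138z + 468)
  5z⁴ + 25z³ - 95z² - 625z - 750 = (-(5/42)z - 65/294)(-42z³ - 132z² + 138z + 468) + (-(5280/49)z² - (26400/49)z - 31680/49)
  -42z³ - 132z² + 138z + 468 = ((343/880)z - 637/880)(-(5280/49)z² - (26400/49)z - 31680/49) + (0)
Last nonzero remainder: -(5280/49)z² - (26400/49)z - 31680/49. Dividing through by -5280/49 gives the monic gcd z² + 5z + 6.
Then lcm(f, g) = f·g / gcd(f, g); expanding and making the result monic gives the answer.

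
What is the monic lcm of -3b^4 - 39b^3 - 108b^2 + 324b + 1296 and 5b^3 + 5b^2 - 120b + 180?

Repeated division with remainder:
  -3b^4 - 39b^3 - 108b^2 + 324b + 1296 = (-(3/5)b - 36/5)(5b^3 + 5b^2 - 120b + 180) + (-144b^2 - 432b + 2592)
  5b^3 + 5b^2 - 120b + 180 = (-(5/144)b + 5/72)(-144b^2 - 432b + 2592) + (0)
Last nonzero remainder: -144b^2 - 432b + 2592. Dividing through by -144 gives the monic gcd b^2 + 3b - 18.
Then lcm(f, g) = f·g / gcd(f, g); expanding and making the result monic gives the answer.

b^5 + 11b^4 + 10b^3 - 180b^2 - 216b + 864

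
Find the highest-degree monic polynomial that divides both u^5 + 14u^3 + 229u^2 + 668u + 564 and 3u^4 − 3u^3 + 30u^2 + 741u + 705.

u^2 − 7u + 47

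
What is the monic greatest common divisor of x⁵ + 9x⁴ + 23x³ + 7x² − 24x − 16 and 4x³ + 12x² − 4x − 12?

x² − 1

Apply the Euclidean algorithm:
  x⁵ + 9x⁴ + 23x³ + 7x² − 24x − 16 = ((1/4)x² + (3/2)x + 3/2)(4x³ + 12x² − 4x − 12) + (−2x² + 2)
  4x³ + 12x² − 4x − 12 = (−2x − 6)(−2x² + 2) + (0)
Last nonzero remainder: −2x² + 2. Dividing through by −2 gives the monic gcd x² − 1.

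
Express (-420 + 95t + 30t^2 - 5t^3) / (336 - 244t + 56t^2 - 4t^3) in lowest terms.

Apply the Euclidean algorithm:
  -5t^3 + 30t^2 + 95t - 420 = (5/4)(-4t^3 + 56t^2 - 244t + 336) + (-40t^2 + 400t - 840)
  -4t^3 + 56t^2 - 244t + 336 = ((1/10)t - 2/5)(-40t^2 + 400t - 840) + (0)
Last nonzero remainder: -40t^2 + 400t - 840. Dividing through by -40 gives the monic gcd t^2 - 10t + 21.
Cancel t^2 - 10t + 21 from numerator and denominator to get the reduced form.

(20 + 5t)/(-16 + 4t)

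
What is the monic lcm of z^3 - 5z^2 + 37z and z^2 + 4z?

Apply the Euclidean algorithm:
  z^3 - 5z^2 + 37z = (z - 9)(z^2 + 4z) + (73z)
  z^2 + 4z = ((1/73)z + 4/73)(73z) + (0)
Last nonzero remainder: 73z. Dividing through by 73 gives the monic gcd z.
Then lcm(f, g) = f·g / gcd(f, g); expanding and making the result monic gives the answer.

z^4 - z^3 + 17z^2 + 148z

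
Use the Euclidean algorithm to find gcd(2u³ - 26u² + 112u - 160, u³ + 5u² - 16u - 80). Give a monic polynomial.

Euclidean algorithm in ℚ[u]:
  2u³ - 26u² + 112u - 160 = (2)(u³ + 5u² - 16u - 80) + (-36u² + 144u)
  u³ + 5u² - 16u - 80 = (-(1/36)u - 1/4)(-36u² + 144u) + (20u - 80)
  -36u² + 144u = (-(9/5)u)(20u - 80) + (0)
Last nonzero remainder: 20u - 80. Dividing through by 20 gives the monic gcd u - 4.

u - 4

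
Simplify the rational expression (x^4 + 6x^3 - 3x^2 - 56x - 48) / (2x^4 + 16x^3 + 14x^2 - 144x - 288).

(x + 1)/(2x + 6)

Repeated division with remainder:
  x^4 + 6x^3 - 3x^2 - 56x - 48 = (1/2)(2x^4 + 16x^3 + 14x^2 - 144x - 288) + (-2x^3 - 10x^2 + 16x + 96)
  2x^4 + 16x^3 + 14x^2 - 144x - 288 = (-x - 3)(-2x^3 - 10x^2 + 16x + 96) + (0)
Last nonzero remainder: -2x^3 - 10x^2 + 16x + 96. Dividing through by -2 gives the monic gcd x^3 + 5x^2 - 8x - 48.
Cancel x^3 + 5x^2 - 8x - 48 from numerator and denominator to get the reduced form.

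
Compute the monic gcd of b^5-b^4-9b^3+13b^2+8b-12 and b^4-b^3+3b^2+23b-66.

b^2+b-6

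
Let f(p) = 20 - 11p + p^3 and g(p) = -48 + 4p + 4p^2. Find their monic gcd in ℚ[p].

Euclidean algorithm in ℚ[p]:
  p^3 - 11p + 20 = ((1/4)p - 1/4)(4p^2 + 4p - 48) + (2p + 8)
  4p^2 + 4p - 48 = (2p - 6)(2p + 8) + (0)
Last nonzero remainder: 2p + 8. Dividing through by 2 gives the monic gcd p + 4.

4 + p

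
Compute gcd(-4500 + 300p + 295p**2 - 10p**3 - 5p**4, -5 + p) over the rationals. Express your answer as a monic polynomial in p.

Euclidean algorithm in ℚ[p]:
  -5p**4 - 10p**3 + 295p**2 + 300p - 4500 = (-5p**3 - 35p**2 + 120p + 900)(p - 5) + (0)
The last nonzero remainder p - 5 is already monic.

-5 + p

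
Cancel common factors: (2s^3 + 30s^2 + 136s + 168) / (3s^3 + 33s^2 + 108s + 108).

By polynomial division,
  2s^3 + 30s^2 + 136s + 168 = (2/3)(3s^3 + 33s^2 + 108s + 108) + (8s^2 + 64s + 96)
  3s^3 + 33s^2 + 108s + 108 = ((3/8)s + 9/8)(8s^2 + 64s + 96) + (0)
Last nonzero remainder: 8s^2 + 64s + 96. Dividing through by 8 gives the monic gcd s^2 + 8s + 12.
Cancel s^2 + 8s + 12 from numerator and denominator to get the reduced form.

(2s + 14)/(3s + 9)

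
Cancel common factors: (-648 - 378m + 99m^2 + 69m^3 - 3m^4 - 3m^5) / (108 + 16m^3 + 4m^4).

(-72 + 6m + 15m^2 - 3m^3)/(12 - 8m + 4m^2)

By polynomial division,
  -3m^5 - 3m^4 + 69m^3 + 99m^2 - 378m - 648 = (-(3/4)m + 9/4)(4m^4 + 16m^3 + 108) + (33m^3 + 99m^2 - 297m - 891)
  4m^4 + 16m^3 + 108 = ((4/33)m + 4/33)(33m^3 + 99m^2 - 297m - 891) + (24m^2 + 144m + 216)
  33m^3 + 99m^2 - 297m - 891 = ((11/8)m - 33/8)(24m^2 + 144m + 216) + (0)
Last nonzero remainder: 24m^2 + 144m + 216. Dividing through by 24 gives the monic gcd m^2 + 6m + 9.
Cancel m^2 + 6m + 9 from numerator and denominator to get the reduced form.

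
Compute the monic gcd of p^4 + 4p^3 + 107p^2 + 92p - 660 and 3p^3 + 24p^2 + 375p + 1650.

p^2 + 3p + 110

Apply the Euclidean algorithm:
  p^4 + 4p^3 + 107p^2 + 92p - 660 = ((1/3)p - 4/3)(3p^3 + 24p^2 + 375p + 1650) + (14p^2 + 42p + 1540)
  3p^3 + 24p^2 + 375p + 1650 = ((3/14)p + 15/14)(14p^2 + 42p + 1540) + (0)
Last nonzero remainder: 14p^2 + 42p + 1540. Dividing through by 14 gives the monic gcd p^2 + 3p + 110.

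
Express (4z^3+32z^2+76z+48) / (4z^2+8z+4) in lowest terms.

(z^2+7z+12)/(z+1)

Apply the Euclidean algorithm:
  4z^3+32z^2+76z+48 = (z+6)(4z^2+8z+4) + (24z+24)
  4z^2+8z+4 = ((1/6)z+1/6)(24z+24) + (0)
Last nonzero remainder: 24z+24. Dividing through by 24 gives the monic gcd z+1.
Cancel z+1 from numerator and denominator to get the reduced form.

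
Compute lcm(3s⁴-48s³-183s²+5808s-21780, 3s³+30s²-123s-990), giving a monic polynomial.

s⁵-11s⁴-141s³+1631s²+2420s-36300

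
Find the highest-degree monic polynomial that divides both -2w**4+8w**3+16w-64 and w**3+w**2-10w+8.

w-2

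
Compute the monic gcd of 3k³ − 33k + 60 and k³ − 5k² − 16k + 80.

k + 4

Apply the Euclidean algorithm:
  3k³ − 33k + 60 = (3)(k³ − 5k² − 16k + 80) + (15k² + 15k − 180)
  k³ − 5k² − 16k + 80 = ((1/15)k − 2/5)(15k² + 15k − 180) + (2k + 8)
  15k² + 15k − 180 = ((15/2)k − 45/2)(2k + 8) + (0)
Last nonzero remainder: 2k + 8. Dividing through by 2 gives the monic gcd k + 4.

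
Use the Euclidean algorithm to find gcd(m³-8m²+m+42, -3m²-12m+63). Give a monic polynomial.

m-3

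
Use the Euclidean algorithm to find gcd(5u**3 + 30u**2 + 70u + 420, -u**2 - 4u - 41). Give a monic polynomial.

Euclidean algorithm in ℚ[u]:
  5u**3 + 30u**2 + 70u + 420 = (-5u - 10)(-u**2 - 4u - 41) + (-175u + 10)
  -u**2 - 4u - 41 = ((1/175)u + 142/6125)(-175u + 10) + (-50509/1225)
  -175u + 10 = ((214375/50509)u - 12250/50509)(-50509/1225) + (0)
The last nonzero remainder is the constant -50509/1225, so the polynomials are coprime and gcd = 1.

1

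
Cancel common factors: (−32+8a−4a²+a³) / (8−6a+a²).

By polynomial division,
  a³−4a²+8a−32 = (a+2)(a²−6a+8) + (12a−48)
  a²−6a+8 = ((1/12)a−1/6)(12a−48) + (0)
Last nonzero remainder: 12a−48. Dividing through by 12 gives the monic gcd a−4.
Cancel a−4 from numerator and denominator to get the reduced form.

(8+a²)/(−2+a)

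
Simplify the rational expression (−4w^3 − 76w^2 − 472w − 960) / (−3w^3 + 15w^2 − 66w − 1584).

(4w^2 + 52w + 160)/(3w^2 − 33w + 264)

Repeated division with remainder:
  −4w^3 − 76w^2 − 472w − 960 = (4/3)(−3w^3 + 15w^2 − 66w − 1584) + (−96w^2 − 384w + 1152)
  −3w^3 + 15w^2 − 66w − 1584 = ((1/32)w − 9/32)(−96w^2 − 384w + 1152) + (−210w − 1260)
  −96w^2 − 384w + 1152 = ((16/35)w − 32/35)(−210w − 1260) + (0)
Last nonzero remainder: −210w − 1260. Dividing through by −210 gives the monic gcd w + 6.
Cancel w + 6 from numerator and denominator to get the reduced form.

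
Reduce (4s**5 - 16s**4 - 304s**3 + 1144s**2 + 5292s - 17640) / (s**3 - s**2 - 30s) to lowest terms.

Euclidean algorithm in ℚ[s]:
  4s**5 - 16s**4 - 304s**3 + 1144s**2 + 5292s - 17640 = (4s**2 - 12s - 196)(s**3 - s**2 - 30s) + (588s**2 - 588s - 17640)
  s**3 - s**2 - 30s = ((1/588)s)(588s**2 - 588s - 17640) + (0)
Last nonzero remainder: 588s**2 - 588s - 17640. Dividing through by 588 gives the monic gcd s**2 - s - 30.
Cancel s**2 - s - 30 from numerator and denominator to get the reduced form.

(4s**3 - 12s**2 - 196s + 588)/(s)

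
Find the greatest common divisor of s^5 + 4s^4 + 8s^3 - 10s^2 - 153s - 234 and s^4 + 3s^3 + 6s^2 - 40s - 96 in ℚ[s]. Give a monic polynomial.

Euclidean algorithm in ℚ[s]:
  s^5 + 4s^4 + 8s^3 - 10s^2 - 153s - 234 = (s + 1)(s^4 + 3s^3 + 6s^2 - 40s - 96) + (-s^3 + 24s^2 - 17s - 138)
  s^4 + 3s^3 + 6s^2 - 40s - 96 = (-s - 27)(-s^3 + 24s^2 - 17s - 138) + (637s^2 - 637s - 3822)
  -s^3 + 24s^2 - 17s - 138 = (-(1/637)s + 23/637)(637s^2 - 637s - 3822) + (0)
Last nonzero remainder: 637s^2 - 637s - 3822. Dividing through by 637 gives the monic gcd s^2 - s - 6.

s^2 - s - 6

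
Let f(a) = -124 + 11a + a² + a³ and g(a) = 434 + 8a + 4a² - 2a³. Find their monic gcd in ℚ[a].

Apply the Euclidean algorithm:
  a³ + a² + 11a - 124 = (-1/2)(-2a³ + 4a² + 8a + 434) + (3a² + 15a + 93)
  -2a³ + 4a² + 8a + 434 = (-(2/3)a + 14/3)(3a² + 15a + 93) + (0)
Last nonzero remainder: 3a² + 15a + 93. Dividing through by 3 gives the monic gcd a² + 5a + 31.

31 + 5a + a²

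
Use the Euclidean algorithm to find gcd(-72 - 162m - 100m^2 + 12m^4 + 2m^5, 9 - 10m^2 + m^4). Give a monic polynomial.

Euclidean algorithm in ℚ[m]:
  2m^5 + 12m^4 - 100m^2 - 162m - 72 = (2m + 12)(m^4 - 10m^2 + 9) + (20m^3 + 20m^2 - 180m - 180)
  m^4 - 10m^2 + 9 = ((1/20)m - 1/20)(20m^3 + 20m^2 - 180m - 180) + (0)
Last nonzero remainder: 20m^3 + 20m^2 - 180m - 180. Dividing through by 20 gives the monic gcd m^3 + m^2 - 9m - 9.

-9 - 9m + m^2 + m^3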